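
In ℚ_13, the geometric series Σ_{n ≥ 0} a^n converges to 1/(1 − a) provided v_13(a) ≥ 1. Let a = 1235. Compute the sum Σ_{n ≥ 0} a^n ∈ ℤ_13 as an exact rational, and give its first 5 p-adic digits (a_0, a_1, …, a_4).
Σ a^n = 1/(1 − a) = -1/1234;  first 5 digits = (1, 4, 10, 4, 0)

v_13(a) = 1 ≥ 1, so the series converges in ℤ_13 to 1/(1 − a) = 1/(1 − 1235) = -1/1234. Expand this rational in ℤ_13: compute digits iteratively via d_i = x_i mod 13, x_{i+1} = (x_i − d_i)/13. The first 5 digits are (1, 4, 10, 4, 0).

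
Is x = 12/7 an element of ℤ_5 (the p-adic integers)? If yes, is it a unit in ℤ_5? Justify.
x ∈ ℤ_5^× (unit); v_5(x) = 0

ℤ_5 = {x ∈ ℚ_5 : v_5(x) ≥ 0} and ℤ_5^× = {x ∈ ℤ_5 : v_5(x) = 0}. Here v_5(12/7) = v_5(num) − v_5(den) = 0; compare against these criteria.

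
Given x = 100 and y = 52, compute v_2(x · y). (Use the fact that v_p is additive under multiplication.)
v_2(5200) = 4

v_p(x) = 2 (factor: 100 = 2^2 · 25); v_p(y) = 2 (factor: 52 = 2^2 · 13). Additivity: v_p(xy) = v_p(x) + v_p(y) = 2 + 2 = 4. (Direct check: xy = 5200 = 2^4 · (325).)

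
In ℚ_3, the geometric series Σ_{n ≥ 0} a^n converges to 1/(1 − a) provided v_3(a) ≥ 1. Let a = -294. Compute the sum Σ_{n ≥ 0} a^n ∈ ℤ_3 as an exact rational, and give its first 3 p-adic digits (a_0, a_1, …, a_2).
Σ a^n = 1/(1 − a) = 1/295;  first 3 digits = (1, 1, 1)

v_3(a) = 1 ≥ 1, so the series converges in ℤ_3 to 1/(1 − a) = 1/(1 − (-294)) = 1/295. Expand this rational in ℤ_3: compute digits iteratively via d_i = x_i mod 3, x_{i+1} = (x_i − d_i)/3. The first 3 digits are (1, 1, 1).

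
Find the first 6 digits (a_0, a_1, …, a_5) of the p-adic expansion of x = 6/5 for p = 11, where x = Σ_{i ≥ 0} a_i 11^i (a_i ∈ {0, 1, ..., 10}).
(a_0, …, a_5) = (10, 8, 8, 8, 8, 8)

v_11(6/5) = 0 (numerator and denominator both coprime to 11), so x ∈ ℤ_11^×. Compute digits iteratively via a_i = x_i mod 11, x_{i+1} = (x_i − a_i)/11, with x_0 = x:
  x_0 = 6/5;  a_0 = 10;  x_1 = (x_0 − 10)/11 = -4/5
  x_1 = -4/5;  a_1 = 8;  x_2 = (x_1 − 8)/11 = -4/5
  x_2 = -4/5;  a_2 = 8;  x_3 = (x_2 − 8)/11 = -4/5
  x_3 = -4/5;  a_3 = 8;  x_4 = (x_3 − 8)/11 = -4/5
  x_4 = -4/5;  a_4 = 8;  x_5 = (x_4 − 8)/11 = -4/5
  x_5 = -4/5;  a_5 = 8;  x_6 = (x_5 − 8)/11 = -4/5
Digits: (10, 8, 8, 8, 8, 8).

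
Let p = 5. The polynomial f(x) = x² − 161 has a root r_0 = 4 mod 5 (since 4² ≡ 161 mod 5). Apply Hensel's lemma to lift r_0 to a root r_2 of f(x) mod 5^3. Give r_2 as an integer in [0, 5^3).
r_2 = 119 (mod 125)

Hensel's recurrence: r_{i+1} = r_i − f(r_i)·(f′(r_i))^{-1} mod 5^{i+2}, with f′(x) = 2x. Iterate:
  r_0 = 4 (mod 5)
  r_1 = 19 (mod 25)
  r_2 = 119 (mod 125)
Final: r_2 = 119, and one checks f(r_2) ≡ 0 mod 5^3.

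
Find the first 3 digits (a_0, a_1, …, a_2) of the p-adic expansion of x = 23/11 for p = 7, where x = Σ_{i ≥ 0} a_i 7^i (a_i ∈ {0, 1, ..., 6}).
(a_0, …, a_2) = (4, 1, 3)

v_7(23/11) = 0 (numerator and denominator both coprime to 7), so x ∈ ℤ_7^×. Compute digits iteratively via a_i = x_i mod 7, x_{i+1} = (x_i − a_i)/7, with x_0 = x:
  x_0 = 23/11;  a_0 = 4;  x_1 = (x_0 − 4)/7 = -3/11
  x_1 = -3/11;  a_1 = 1;  x_2 = (x_1 − 1)/7 = -2/11
  x_2 = -2/11;  a_2 = 3;  x_3 = (x_2 − 3)/7 = -5/11
Digits: (4, 1, 3).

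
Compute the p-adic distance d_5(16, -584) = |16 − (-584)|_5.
d_5(16, -584) = 1/25

Step 1 — x − y = 16 − (-584) = 600. Step 2 — v_5(600) = 2 (factor: 600 = (5^2 · 24); the sign does not affect v_p). Step 3 — |x − y|_5 = 5^{-2} = 1/25.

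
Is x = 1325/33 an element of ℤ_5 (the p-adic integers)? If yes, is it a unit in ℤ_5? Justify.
x ∈ ℤ_5 but not a unit; v_5(x) = 2 > 0

ℤ_5 = {x ∈ ℚ_5 : v_5(x) ≥ 0} and ℤ_5^× = {x ∈ ℤ_5 : v_5(x) = 0}. Here v_5(1325/33) = v_5(num) − v_5(den) = 2; compare against these criteria.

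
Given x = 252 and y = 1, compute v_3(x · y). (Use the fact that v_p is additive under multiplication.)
v_3(252) = 2

v_p(x) = 2 (factor: 252 = 3^2 · 28); v_p(y) = 0 (factor: 1 = 3^0 · 1). Additivity: v_p(xy) = v_p(x) + v_p(y) = 2 + 0 = 2. (Direct check: xy = 252 = 3^2 · (28).)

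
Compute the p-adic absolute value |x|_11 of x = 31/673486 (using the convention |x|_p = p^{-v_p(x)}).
|31/673486|_11 = 14641

Step 1 — compute v_11(x) by factoring powers of 11 out of the numerator and denominator: v_11(31/673486) = -4. Step 2 — apply |x|_p = p^{-v_p(x)} = 11^{4} = 14641.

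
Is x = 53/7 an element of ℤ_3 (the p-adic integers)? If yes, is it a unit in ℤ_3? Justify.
x ∈ ℤ_3^× (unit); v_3(x) = 0

ℤ_3 = {x ∈ ℚ_3 : v_3(x) ≥ 0} and ℤ_3^× = {x ∈ ℤ_3 : v_3(x) = 0}. Here v_3(53/7) = v_3(num) − v_3(den) = 0; compare against these criteria.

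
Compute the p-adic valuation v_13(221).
v_13(221) = 1

v_13(n) is the largest exponent k such that 13^k divides n. Factor out: 221 = 13^1 · 17. (Sign doesn't affect v_p.) So v_13(221) = 1.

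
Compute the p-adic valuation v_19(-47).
v_19(-47) = 0

v_19(n) is the largest exponent k such that 19^k divides n. Factor out: -47 = -19^0 · 47. (Sign doesn't affect v_p.) So v_19(-47) = 0.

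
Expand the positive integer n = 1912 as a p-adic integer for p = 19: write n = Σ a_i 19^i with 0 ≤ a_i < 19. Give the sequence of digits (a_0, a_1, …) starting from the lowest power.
(a_0, a_1, …) = (12, 5, 5)

Repeated division by 19 gives the digits low-to-high: 1912 = 12 + 5·19^1 + 5·19^2. Digit sequence: (12, 5, 5).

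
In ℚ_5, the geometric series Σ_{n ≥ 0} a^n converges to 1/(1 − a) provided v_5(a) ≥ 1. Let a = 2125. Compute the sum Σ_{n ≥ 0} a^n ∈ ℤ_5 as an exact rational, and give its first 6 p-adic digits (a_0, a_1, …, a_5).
Σ a^n = 1/(1 − a) = -1/2124;  first 6 digits = (1, 0, 0, 2, 3, 0)

v_5(a) = 3 ≥ 1, so the series converges in ℤ_5 to 1/(1 − a) = 1/(1 − 2125) = -1/2124. Expand this rational in ℤ_5: compute digits iteratively via d_i = x_i mod 5, x_{i+1} = (x_i − d_i)/5. The first 6 digits are (1, 0, 0, 2, 3, 0).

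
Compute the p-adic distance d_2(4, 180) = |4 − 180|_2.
d_2(4, 180) = 1/16

Step 1 — x − y = 4 − 180 = -176. Step 2 — v_2(-176) = 4 (factor: -176 = −(2^4 · 11); the sign does not affect v_p). Step 3 — |x − y|_2 = 2^{-4} = 1/16.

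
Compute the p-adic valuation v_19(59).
v_19(59) = 0

v_19(n) is the largest exponent k such that 19^k divides n. Factor out: 59 = 19^0 · 59. (Sign doesn't affect v_p.) So v_19(59) = 0.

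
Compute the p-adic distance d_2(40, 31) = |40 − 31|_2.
d_2(40, 31) = 1

Step 1 — x − y = 40 − 31 = 9. Step 2 — v_2(9) = 0 (factor: 9 = (2^0 · 9); the sign does not affect v_p). Step 3 — |x − y|_2 = 2^{0} = 1.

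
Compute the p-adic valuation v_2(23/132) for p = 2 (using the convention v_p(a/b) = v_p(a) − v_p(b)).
v_2(23/132) = -2

Factor powers of 2 from the numerator and denominator of the reduced fraction: 23 = 2^0 · 23 and 132 = 2^2 · 33. Apply v_p(a/b) = v_p(a) − v_p(b): v_2(23/132) = 0 − 2 = -2.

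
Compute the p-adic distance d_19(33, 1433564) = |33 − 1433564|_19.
d_19(33, 1433564) = 1/130321

Step 1 — x − y = 33 − 1433564 = -1433531. Step 2 — v_19(-1433531) = 4 (factor: -1433531 = −(19^4 · 11); the sign does not affect v_p). Step 3 — |x − y|_19 = 19^{-4} = 1/130321.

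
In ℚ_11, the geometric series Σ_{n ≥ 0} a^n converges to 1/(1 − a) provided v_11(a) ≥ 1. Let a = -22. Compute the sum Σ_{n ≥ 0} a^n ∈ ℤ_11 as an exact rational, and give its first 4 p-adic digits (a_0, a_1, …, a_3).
Σ a^n = 1/(1 − a) = 1/23;  first 4 digits = (1, 9, 3, 3)

v_11(a) = 1 ≥ 1, so the series converges in ℤ_11 to 1/(1 − a) = 1/(1 − (-22)) = 1/23. Expand this rational in ℤ_11: compute digits iteratively via d_i = x_i mod 11, x_{i+1} = (x_i − d_i)/11. The first 4 digits are (1, 9, 3, 3).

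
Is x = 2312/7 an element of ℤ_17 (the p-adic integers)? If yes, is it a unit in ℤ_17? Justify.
x ∈ ℤ_17 but not a unit; v_17(x) = 2 > 0

ℤ_17 = {x ∈ ℚ_17 : v_17(x) ≥ 0} and ℤ_17^× = {x ∈ ℤ_17 : v_17(x) = 0}. Here v_17(2312/7) = v_17(num) − v_17(den) = 2; compare against these criteria.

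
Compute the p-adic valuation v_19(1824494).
v_19(1824494) = 4

v_19(n) is the largest exponent k such that 19^k divides n. Factor out: 1824494 = 19^4 · 14. (Sign doesn't affect v_p.) So v_19(1824494) = 4.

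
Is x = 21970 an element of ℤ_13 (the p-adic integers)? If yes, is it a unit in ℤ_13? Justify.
x ∈ ℤ_13 but not a unit; v_13(x) = 3 > 0

ℤ_13 = {x ∈ ℚ_13 : v_13(x) ≥ 0} and ℤ_13^× = {x ∈ ℤ_13 : v_13(x) = 0}. Here v_13(21970) = v_13(num) − v_13(den) = 3; compare against these criteria.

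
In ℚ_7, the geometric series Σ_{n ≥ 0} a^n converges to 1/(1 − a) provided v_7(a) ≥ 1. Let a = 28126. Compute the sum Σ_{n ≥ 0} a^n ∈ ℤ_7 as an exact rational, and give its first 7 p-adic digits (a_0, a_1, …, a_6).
Σ a^n = 1/(1 − a) = -1/28125;  first 7 digits = (1, 0, 0, 5, 4, 1, 4)

v_7(a) = 3 ≥ 1, so the series converges in ℤ_7 to 1/(1 − a) = 1/(1 − 28126) = -1/28125. Expand this rational in ℤ_7: compute digits iteratively via d_i = x_i mod 7, x_{i+1} = (x_i − d_i)/7. The first 7 digits are (1, 0, 0, 5, 4, 1, 4).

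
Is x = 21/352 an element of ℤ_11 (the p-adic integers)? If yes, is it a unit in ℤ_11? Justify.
x ∉ ℤ_11 (v_11(x) = -1 < 0)

ℤ_11 = {x ∈ ℚ_11 : v_11(x) ≥ 0} and ℤ_11^× = {x ∈ ℤ_11 : v_11(x) = 0}. Here v_11(21/352) = v_11(num) − v_11(den) = -1; compare against these criteria.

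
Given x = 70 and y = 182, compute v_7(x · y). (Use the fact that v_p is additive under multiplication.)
v_7(12740) = 2

v_p(x) = 1 (factor: 70 = 7^1 · 10); v_p(y) = 1 (factor: 182 = 7^1 · 26). Additivity: v_p(xy) = v_p(x) + v_p(y) = 1 + 1 = 2. (Direct check: xy = 12740 = 7^2 · (260).)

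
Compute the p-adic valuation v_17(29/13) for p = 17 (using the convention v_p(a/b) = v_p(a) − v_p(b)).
v_17(29/13) = 0

Factor powers of 17 from the numerator and denominator of the reduced fraction: 29 = 17^0 · 29 and 13 = 17^0 · 13. Apply v_p(a/b) = v_p(a) − v_p(b): v_17(29/13) = 0 − 0 = 0.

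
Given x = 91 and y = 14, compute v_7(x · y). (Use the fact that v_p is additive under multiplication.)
v_7(1274) = 2

v_p(x) = 1 (factor: 91 = 7^1 · 13); v_p(y) = 1 (factor: 14 = 7^1 · 2). Additivity: v_p(xy) = v_p(x) + v_p(y) = 1 + 1 = 2. (Direct check: xy = 1274 = 7^2 · (26).)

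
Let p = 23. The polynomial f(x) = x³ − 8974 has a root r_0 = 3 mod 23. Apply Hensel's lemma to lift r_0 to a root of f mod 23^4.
r_3 = 121397 (mod 279841)

Hensel: r_{i+1} = r_i − f(r_i)/f′(r_i) mod 23^{i+2}, where f′(x) = 3x². Iterate:
  r_0 = 3 (mod 23)
  r_1 = 256 (mod 529)
  r_2 = 11894 (mod 12167)
  r_3 = 121397 (mod 279841)
Final: r = 121397 with f(r) ≡ 0 mod 23^4.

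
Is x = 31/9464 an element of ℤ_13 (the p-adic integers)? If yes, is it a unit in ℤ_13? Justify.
x ∉ ℤ_13 (v_13(x) = -2 < 0)

ℤ_13 = {x ∈ ℚ_13 : v_13(x) ≥ 0} and ℤ_13^× = {x ∈ ℤ_13 : v_13(x) = 0}. Here v_13(31/9464) = v_13(num) − v_13(den) = -2; compare against these criteria.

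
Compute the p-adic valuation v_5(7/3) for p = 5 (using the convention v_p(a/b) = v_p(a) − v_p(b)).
v_5(7/3) = 0

Factor powers of 5 from the numerator and denominator of the reduced fraction: 7 = 5^0 · 7 and 3 = 5^0 · 3. Apply v_p(a/b) = v_p(a) − v_p(b): v_5(7/3) = 0 − 0 = 0.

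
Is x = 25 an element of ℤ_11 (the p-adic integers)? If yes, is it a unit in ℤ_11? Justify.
x ∈ ℤ_11^× (unit); v_11(x) = 0

ℤ_11 = {x ∈ ℚ_11 : v_11(x) ≥ 0} and ℤ_11^× = {x ∈ ℤ_11 : v_11(x) = 0}. Here v_11(25) = v_11(num) − v_11(den) = 0; compare against these criteria.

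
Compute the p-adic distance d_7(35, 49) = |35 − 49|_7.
d_7(35, 49) = 1/7

Step 1 — x − y = 35 − 49 = -14. Step 2 — v_7(-14) = 1 (factor: -14 = −(7^1 · 2); the sign does not affect v_p). Step 3 — |x − y|_7 = 7^{-1} = 1/7.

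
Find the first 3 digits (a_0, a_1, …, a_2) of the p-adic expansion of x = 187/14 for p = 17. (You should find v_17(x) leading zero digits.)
(a_0, …, a_2) = (0, 2, 6)

v_17(187/14) = 1, so a_0 = ... = a_0 = 0. Factor out: x = 17^1 · u with u = 11/14 a unit in ℤ_17. Expand u iteratively via a_{v+i} = u_i mod 17, u_{i+1} = (u_i − a_{v+i})/17:
  u_0 = 11/14;  a_1 = 2;  u_1 = (u_0 − 2)/17 = -1/14
  u_1 = -1/14;  a_2 = 6;  u_2 = (u_1 − 6)/17 = -5/14
Digits: (0, 2, 6).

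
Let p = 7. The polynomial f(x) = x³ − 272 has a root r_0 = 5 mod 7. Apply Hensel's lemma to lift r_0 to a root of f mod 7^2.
r_1 = 5 (mod 49)

Hensel: r_{i+1} = r_i − f(r_i)/f′(r_i) mod 7^{i+2}, where f′(x) = 3x². Iterate:
  r_0 = 5 (mod 7)
  r_1 = 5 (mod 49)
Final: r = 5 with f(r) ≡ 0 mod 7^2.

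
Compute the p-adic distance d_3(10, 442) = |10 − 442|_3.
d_3(10, 442) = 1/27

Step 1 — x − y = 10 − 442 = -432. Step 2 — v_3(-432) = 3 (factor: -432 = −(3^3 · 16); the sign does not affect v_p). Step 3 — |x − y|_3 = 3^{-3} = 1/27.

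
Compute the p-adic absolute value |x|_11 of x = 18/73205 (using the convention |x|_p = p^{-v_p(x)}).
|18/73205|_11 = 14641

Step 1 — compute v_11(x) by factoring powers of 11 out of the numerator and denominator: v_11(18/73205) = -4. Step 2 — apply |x|_p = p^{-v_p(x)} = 11^{4} = 14641.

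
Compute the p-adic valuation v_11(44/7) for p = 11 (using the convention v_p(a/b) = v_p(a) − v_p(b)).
v_11(44/7) = 1

Factor powers of 11 from the numerator and denominator of the reduced fraction: 44 = 11^1 · 4 and 7 = 11^0 · 7. Apply v_p(a/b) = v_p(a) − v_p(b): v_11(44/7) = 1 − 0 = 1.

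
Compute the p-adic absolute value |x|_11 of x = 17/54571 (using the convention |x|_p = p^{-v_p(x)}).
|17/54571|_11 = 1331

Step 1 — compute v_11(x) by factoring powers of 11 out of the numerator and denominator: v_11(17/54571) = -3. Step 2 — apply |x|_p = p^{-v_p(x)} = 11^{3} = 1331.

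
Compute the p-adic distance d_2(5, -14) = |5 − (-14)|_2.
d_2(5, -14) = 1

Step 1 — x − y = 5 − (-14) = 19. Step 2 — v_2(19) = 0 (factor: 19 = (2^0 · 19); the sign does not affect v_p). Step 3 — |x − y|_2 = 2^{0} = 1.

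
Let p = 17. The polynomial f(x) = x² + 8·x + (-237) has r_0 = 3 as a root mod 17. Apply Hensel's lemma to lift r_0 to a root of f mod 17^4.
r_3 = 10917 (mod 83521)

Hensel: r_{i+1} = r_i − f(r_i)·(f′(r_i))^{-1} mod 17^{i+2}, f′(x) = 2x + 8. Iterate:
  r_0 = 3 (mod 17)
  r_1 = 224 (mod 289)
  r_2 = 1091 (mod 4913)
  r_3 = 10917 (mod 83521)
Final: r = 10917 satisfies f(r) ≡ 0 mod 17^4.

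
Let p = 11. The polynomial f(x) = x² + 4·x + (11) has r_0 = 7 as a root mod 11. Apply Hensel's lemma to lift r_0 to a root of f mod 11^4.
r_3 = 4264 (mod 14641)

Hensel: r_{i+1} = r_i − f(r_i)·(f′(r_i))^{-1} mod 11^{i+2}, f′(x) = 2x + 4. Iterate:
  r_0 = 7 (mod 11)
  r_1 = 29 (mod 121)
  r_2 = 271 (mod 1331)
  r_3 = 4264 (mod 14641)
Final: r = 4264 satisfies f(r) ≡ 0 mod 11^4.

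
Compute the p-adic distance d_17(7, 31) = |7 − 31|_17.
d_17(7, 31) = 1

Step 1 — x − y = 7 − 31 = -24. Step 2 — v_17(-24) = 0 (factor: -24 = −(17^0 · 24); the sign does not affect v_p). Step 3 — |x − y|_17 = 17^{0} = 1.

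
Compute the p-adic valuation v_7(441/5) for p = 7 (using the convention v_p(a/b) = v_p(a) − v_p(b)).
v_7(441/5) = 2

Factor powers of 7 from the numerator and denominator of the reduced fraction: 441 = 7^2 · 9 and 5 = 7^0 · 5. Apply v_p(a/b) = v_p(a) − v_p(b): v_7(441/5) = 2 − 0 = 2.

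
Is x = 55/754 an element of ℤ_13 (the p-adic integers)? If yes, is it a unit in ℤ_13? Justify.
x ∉ ℤ_13 (v_13(x) = -1 < 0)

ℤ_13 = {x ∈ ℚ_13 : v_13(x) ≥ 0} and ℤ_13^× = {x ∈ ℤ_13 : v_13(x) = 0}. Here v_13(55/754) = v_13(num) − v_13(den) = -1; compare against these criteria.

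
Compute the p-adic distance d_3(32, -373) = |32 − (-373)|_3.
d_3(32, -373) = 1/81

Step 1 — x − y = 32 − (-373) = 405. Step 2 — v_3(405) = 4 (factor: 405 = (3^4 · 5); the sign does not affect v_p). Step 3 — |x − y|_3 = 3^{-4} = 1/81.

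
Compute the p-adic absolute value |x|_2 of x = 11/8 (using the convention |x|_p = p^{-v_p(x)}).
|11/8|_2 = 8

Step 1 — compute v_2(x) by factoring powers of 2 out of the numerator and denominator: v_2(11/8) = -3. Step 2 — apply |x|_p = p^{-v_p(x)} = 2^{3} = 8.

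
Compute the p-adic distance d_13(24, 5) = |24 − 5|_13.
d_13(24, 5) = 1

Step 1 — x − y = 24 − 5 = 19. Step 2 — v_13(19) = 0 (factor: 19 = (13^0 · 19); the sign does not affect v_p). Step 3 — |x − y|_13 = 13^{0} = 1.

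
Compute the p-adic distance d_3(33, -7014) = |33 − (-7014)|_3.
d_3(33, -7014) = 1/243

Step 1 — x − y = 33 − (-7014) = 7047. Step 2 — v_3(7047) = 5 (factor: 7047 = (3^5 · 29); the sign does not affect v_p). Step 3 — |x − y|_3 = 3^{-5} = 1/243.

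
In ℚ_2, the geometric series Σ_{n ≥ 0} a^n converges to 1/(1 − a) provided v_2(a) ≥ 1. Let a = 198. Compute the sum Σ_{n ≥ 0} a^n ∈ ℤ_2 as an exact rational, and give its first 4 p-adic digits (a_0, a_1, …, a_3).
Σ a^n = 1/(1 − a) = -1/197;  first 4 digits = (1, 1, 0, 0)

v_2(a) = 1 ≥ 1, so the series converges in ℤ_2 to 1/(1 − a) = 1/(1 − 198) = -1/197. Expand this rational in ℤ_2: compute digits iteratively via d_i = x_i mod 2, x_{i+1} = (x_i − d_i)/2. The first 4 digits are (1, 1, 0, 0).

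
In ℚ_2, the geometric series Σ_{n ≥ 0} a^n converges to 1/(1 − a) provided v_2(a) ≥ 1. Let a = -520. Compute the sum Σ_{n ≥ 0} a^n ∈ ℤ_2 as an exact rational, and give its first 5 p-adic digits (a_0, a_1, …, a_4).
Σ a^n = 1/(1 − a) = 1/521;  first 5 digits = (1, 0, 0, 1, 1)

v_2(a) = 3 ≥ 1, so the series converges in ℤ_2 to 1/(1 − a) = 1/(1 − (-520)) = 1/521. Expand this rational in ℤ_2: compute digits iteratively via d_i = x_i mod 2, x_{i+1} = (x_i − d_i)/2. The first 5 digits are (1, 0, 0, 1, 1).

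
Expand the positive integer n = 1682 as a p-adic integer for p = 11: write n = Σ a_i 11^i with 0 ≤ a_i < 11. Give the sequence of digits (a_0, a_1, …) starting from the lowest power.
(a_0, a_1, …) = (10, 9, 2, 1)

Repeated division by 11 gives the digits low-to-high: 1682 = 10 + 9·11^1 + 2·11^2 + 1·11^3. Digit sequence: (10, 9, 2, 1).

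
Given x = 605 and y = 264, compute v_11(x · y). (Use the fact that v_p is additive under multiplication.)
v_11(159720) = 3

v_p(x) = 2 (factor: 605 = 11^2 · 5); v_p(y) = 1 (factor: 264 = 11^1 · 24). Additivity: v_p(xy) = v_p(x) + v_p(y) = 2 + 1 = 3. (Direct check: xy = 159720 = 11^3 · (120).)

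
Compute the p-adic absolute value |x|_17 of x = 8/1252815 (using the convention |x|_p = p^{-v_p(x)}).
|8/1252815|_17 = 83521

Step 1 — compute v_17(x) by factoring powers of 17 out of the numerator and denominator: v_17(8/1252815) = -4. Step 2 — apply |x|_p = p^{-v_p(x)} = 17^{4} = 83521.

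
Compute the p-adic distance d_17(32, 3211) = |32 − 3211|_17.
d_17(32, 3211) = 1/289

Step 1 — x − y = 32 − 3211 = -3179. Step 2 — v_17(-3179) = 2 (factor: -3179 = −(17^2 · 11); the sign does not affect v_p). Step 3 — |x − y|_17 = 17^{-2} = 1/289.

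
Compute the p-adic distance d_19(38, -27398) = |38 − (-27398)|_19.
d_19(38, -27398) = 1/6859

Step 1 — x − y = 38 − (-27398) = 27436. Step 2 — v_19(27436) = 3 (factor: 27436 = (19^3 · 4); the sign does not affect v_p). Step 3 — |x − y|_19 = 19^{-3} = 1/6859.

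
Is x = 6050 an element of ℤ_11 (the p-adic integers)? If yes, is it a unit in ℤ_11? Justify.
x ∈ ℤ_11 but not a unit; v_11(x) = 2 > 0

ℤ_11 = {x ∈ ℚ_11 : v_11(x) ≥ 0} and ℤ_11^× = {x ∈ ℤ_11 : v_11(x) = 0}. Here v_11(6050) = v_11(num) − v_11(den) = 2; compare against these criteria.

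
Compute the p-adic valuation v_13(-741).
v_13(-741) = 1

v_13(n) is the largest exponent k such that 13^k divides n. Factor out: -741 = -13^1 · 57. (Sign doesn't affect v_p.) So v_13(-741) = 1.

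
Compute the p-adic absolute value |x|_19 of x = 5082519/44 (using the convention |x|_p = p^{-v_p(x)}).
|5082519/44|_19 = 1/130321

Step 1 — compute v_19(x) by factoring powers of 19 out of the numerator and denominator: v_19(5082519/44) = 4. Step 2 — apply |x|_p = p^{-v_p(x)} = 19^{-4} = 1/130321.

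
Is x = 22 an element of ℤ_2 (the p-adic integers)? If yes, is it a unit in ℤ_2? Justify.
x ∈ ℤ_2 but not a unit; v_2(x) = 1 > 0

ℤ_2 = {x ∈ ℚ_2 : v_2(x) ≥ 0} and ℤ_2^× = {x ∈ ℤ_2 : v_2(x) = 0}. Here v_2(22) = v_2(num) − v_2(den) = 1; compare against these criteria.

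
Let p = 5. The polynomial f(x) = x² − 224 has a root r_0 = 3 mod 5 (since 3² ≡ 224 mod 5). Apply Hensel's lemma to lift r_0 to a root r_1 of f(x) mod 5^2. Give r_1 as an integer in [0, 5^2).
r_1 = 18 (mod 25)

Hensel's recurrence: r_{i+1} = r_i − f(r_i)·(f′(r_i))^{-1} mod 5^{i+2}, with f′(x) = 2x. Iterate:
  r_0 = 3 (mod 5)
  r_1 = 18 (mod 25)
Final: r_1 = 18, and one checks f(r_1) ≡ 0 mod 5^2.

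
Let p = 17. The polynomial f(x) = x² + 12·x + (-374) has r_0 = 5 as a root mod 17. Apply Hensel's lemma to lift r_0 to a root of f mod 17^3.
r_2 = 2028 (mod 4913)

Hensel: r_{i+1} = r_i − f(r_i)·(f′(r_i))^{-1} mod 17^{i+2}, f′(x) = 2x + 12. Iterate:
  r_0 = 5 (mod 17)
  r_1 = 5 (mod 289)
  r_2 = 2028 (mod 4913)
Final: r = 2028 satisfies f(r) ≡ 0 mod 17^3.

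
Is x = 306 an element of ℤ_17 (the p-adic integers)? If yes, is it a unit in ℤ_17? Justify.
x ∈ ℤ_17 but not a unit; v_17(x) = 1 > 0

ℤ_17 = {x ∈ ℚ_17 : v_17(x) ≥ 0} and ℤ_17^× = {x ∈ ℤ_17 : v_17(x) = 0}. Here v_17(306) = v_17(num) − v_17(den) = 1; compare against these criteria.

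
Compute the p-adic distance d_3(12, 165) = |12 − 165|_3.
d_3(12, 165) = 1/9

Step 1 — x − y = 12 − 165 = -153. Step 2 — v_3(-153) = 2 (factor: -153 = −(3^2 · 17); the sign does not affect v_p). Step 3 — |x − y|_3 = 3^{-2} = 1/9.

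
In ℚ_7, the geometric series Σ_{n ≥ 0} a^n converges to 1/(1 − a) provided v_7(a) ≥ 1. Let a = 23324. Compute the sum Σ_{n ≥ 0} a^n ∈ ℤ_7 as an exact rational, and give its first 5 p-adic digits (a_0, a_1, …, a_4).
Σ a^n = 1/(1 − a) = -1/23323;  first 5 digits = (1, 0, 0, 5, 2)

v_7(a) = 3 ≥ 1, so the series converges in ℤ_7 to 1/(1 − a) = 1/(1 − 23324) = -1/23323. Expand this rational in ℤ_7: compute digits iteratively via d_i = x_i mod 7, x_{i+1} = (x_i − d_i)/7. The first 5 digits are (1, 0, 0, 5, 2).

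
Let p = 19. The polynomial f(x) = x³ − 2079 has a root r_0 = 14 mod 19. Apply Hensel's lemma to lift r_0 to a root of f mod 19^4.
r_3 = 14397 (mod 130321)

Hensel: r_{i+1} = r_i − f(r_i)/f′(r_i) mod 19^{i+2}, where f′(x) = 3x². Iterate:
  r_0 = 14 (mod 19)
  r_1 = 318 (mod 361)
  r_2 = 679 (mod 6859)
  r_3 = 14397 (mod 130321)
Final: r = 14397 with f(r) ≡ 0 mod 19^4.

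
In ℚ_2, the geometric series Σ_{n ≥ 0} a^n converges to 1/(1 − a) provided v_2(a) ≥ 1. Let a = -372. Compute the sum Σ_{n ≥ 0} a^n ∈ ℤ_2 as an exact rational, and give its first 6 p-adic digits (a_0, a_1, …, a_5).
Σ a^n = 1/(1 − a) = 1/373;  first 6 digits = (1, 0, 1, 1, 1, 0)

v_2(a) = 2 ≥ 1, so the series converges in ℤ_2 to 1/(1 − a) = 1/(1 − (-372)) = 1/373. Expand this rational in ℤ_2: compute digits iteratively via d_i = x_i mod 2, x_{i+1} = (x_i − d_i)/2. The first 6 digits are (1, 0, 1, 1, 1, 0).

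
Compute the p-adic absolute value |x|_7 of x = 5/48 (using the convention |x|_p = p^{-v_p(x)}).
|5/48|_7 = 1

Step 1 — compute v_7(x) by factoring powers of 7 out of the numerator and denominator: v_7(5/48) = 0. Step 2 — apply |x|_p = p^{-v_p(x)} = 7^{0} = 1.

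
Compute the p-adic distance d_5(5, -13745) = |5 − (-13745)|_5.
d_5(5, -13745) = 1/625

Step 1 — x − y = 5 − (-13745) = 13750. Step 2 — v_5(13750) = 4 (factor: 13750 = (5^4 · 22); the sign does not affect v_p). Step 3 — |x − y|_5 = 5^{-4} = 1/625.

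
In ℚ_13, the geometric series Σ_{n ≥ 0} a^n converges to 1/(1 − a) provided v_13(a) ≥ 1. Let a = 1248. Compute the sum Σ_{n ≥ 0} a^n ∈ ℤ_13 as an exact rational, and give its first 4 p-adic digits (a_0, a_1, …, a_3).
Σ a^n = 1/(1 − a) = -1/1247;  first 4 digits = (1, 5, 6, 2)

v_13(a) = 1 ≥ 1, so the series converges in ℤ_13 to 1/(1 − a) = 1/(1 − 1248) = -1/1247. Expand this rational in ℤ_13: compute digits iteratively via d_i = x_i mod 13, x_{i+1} = (x_i − d_i)/13. The first 4 digits are (1, 5, 6, 2).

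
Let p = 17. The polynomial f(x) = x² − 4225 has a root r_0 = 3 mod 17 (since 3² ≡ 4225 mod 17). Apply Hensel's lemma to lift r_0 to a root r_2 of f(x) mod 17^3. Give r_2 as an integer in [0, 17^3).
r_2 = 4848 (mod 4913)

Hensel's recurrence: r_{i+1} = r_i − f(r_i)·(f′(r_i))^{-1} mod 17^{i+2}, with f′(x) = 2x. Iterate:
  r_0 = 3 (mod 17)
  r_1 = 224 (mod 289)
  r_2 = 4848 (mod 4913)
Final: r_2 = 4848, and one checks f(r_2) ≡ 0 mod 17^3.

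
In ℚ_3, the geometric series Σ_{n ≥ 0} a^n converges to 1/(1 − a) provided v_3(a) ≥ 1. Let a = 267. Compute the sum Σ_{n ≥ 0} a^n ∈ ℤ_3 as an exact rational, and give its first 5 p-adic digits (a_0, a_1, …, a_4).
Σ a^n = 1/(1 − a) = -1/266;  first 5 digits = (1, 2, 0, 0, 2)

v_3(a) = 1 ≥ 1, so the series converges in ℤ_3 to 1/(1 − a) = 1/(1 − 267) = -1/266. Expand this rational in ℤ_3: compute digits iteratively via d_i = x_i mod 3, x_{i+1} = (x_i − d_i)/3. The first 5 digits are (1, 2, 0, 0, 2).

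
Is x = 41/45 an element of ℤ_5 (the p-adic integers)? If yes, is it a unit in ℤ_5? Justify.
x ∉ ℤ_5 (v_5(x) = -1 < 0)

ℤ_5 = {x ∈ ℚ_5 : v_5(x) ≥ 0} and ℤ_5^× = {x ∈ ℤ_5 : v_5(x) = 0}. Here v_5(41/45) = v_5(num) − v_5(den) = -1; compare against these criteria.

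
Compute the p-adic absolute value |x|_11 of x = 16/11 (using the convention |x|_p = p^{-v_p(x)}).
|16/11|_11 = 11

Step 1 — compute v_11(x) by factoring powers of 11 out of the numerator and denominator: v_11(16/11) = -1. Step 2 — apply |x|_p = p^{-v_p(x)} = 11^{1} = 11.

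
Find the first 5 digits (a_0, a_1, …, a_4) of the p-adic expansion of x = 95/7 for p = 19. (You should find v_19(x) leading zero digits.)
(a_0, …, a_4) = (0, 17, 10, 13, 2)

v_19(95/7) = 1, so a_0 = ... = a_0 = 0. Factor out: x = 19^1 · u with u = 5/7 a unit in ℤ_19. Expand u iteratively via a_{v+i} = u_i mod 19, u_{i+1} = (u_i − a_{v+i})/19:
  u_0 = 5/7;  a_1 = 17;  u_1 = (u_0 − 17)/19 = -6/7
  u_1 = -6/7;  a_2 = 10;  u_2 = (u_1 − 10)/19 = -4/7
  u_2 = -4/7;  a_3 = 13;  u_3 = (u_2 − 13)/19 = -5/7
  u_3 = -5/7;  a_4 = 2;  u_4 = (u_3 − 2)/19 = -1/7
Digits: (0, 17, 10, 13, 2).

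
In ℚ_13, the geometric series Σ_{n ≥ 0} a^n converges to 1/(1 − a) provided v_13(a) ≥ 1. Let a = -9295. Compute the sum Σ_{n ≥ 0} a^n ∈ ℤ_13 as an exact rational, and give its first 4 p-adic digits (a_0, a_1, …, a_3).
Σ a^n = 1/(1 − a) = 1/9296;  first 4 digits = (1, 0, 10, 8)

v_13(a) = 2 ≥ 1, so the series converges in ℤ_13 to 1/(1 − a) = 1/(1 − (-9295)) = 1/9296. Expand this rational in ℤ_13: compute digits iteratively via d_i = x_i mod 13, x_{i+1} = (x_i − d_i)/13. The first 4 digits are (1, 0, 10, 8).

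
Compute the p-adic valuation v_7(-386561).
v_7(-386561) = 5

v_7(n) is the largest exponent k such that 7^k divides n. Factor out: -386561 = -7^5 · 23. (Sign doesn't affect v_p.) So v_7(-386561) = 5.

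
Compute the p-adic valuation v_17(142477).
v_17(142477) = 3

v_17(n) is the largest exponent k such that 17^k divides n. Factor out: 142477 = 17^3 · 29. (Sign doesn't affect v_p.) So v_17(142477) = 3.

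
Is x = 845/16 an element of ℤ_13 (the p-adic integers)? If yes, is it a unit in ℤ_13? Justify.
x ∈ ℤ_13 but not a unit; v_13(x) = 2 > 0

ℤ_13 = {x ∈ ℚ_13 : v_13(x) ≥ 0} and ℤ_13^× = {x ∈ ℤ_13 : v_13(x) = 0}. Here v_13(845/16) = v_13(num) − v_13(den) = 2; compare against these criteria.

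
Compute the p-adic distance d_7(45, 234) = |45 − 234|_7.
d_7(45, 234) = 1/7

Step 1 — x − y = 45 − 234 = -189. Step 2 — v_7(-189) = 1 (factor: -189 = −(7^1 · 27); the sign does not affect v_p). Step 3 — |x − y|_7 = 7^{-1} = 1/7.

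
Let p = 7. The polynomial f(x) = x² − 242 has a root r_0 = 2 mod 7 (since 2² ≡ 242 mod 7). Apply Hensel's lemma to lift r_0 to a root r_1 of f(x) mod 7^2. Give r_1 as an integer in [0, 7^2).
r_1 = 37 (mod 49)

Hensel's recurrence: r_{i+1} = r_i − f(r_i)·(f′(r_i))^{-1} mod 7^{i+2}, with f′(x) = 2x. Iterate:
  r_0 = 2 (mod 7)
  r_1 = 37 (mod 49)
Final: r_1 = 37, and one checks f(r_1) ≡ 0 mod 7^2.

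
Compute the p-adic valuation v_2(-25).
v_2(-25) = 0

v_2(n) is the largest exponent k such that 2^k divides n. Factor out: -25 = -2^0 · 25. (Sign doesn't affect v_p.) So v_2(-25) = 0.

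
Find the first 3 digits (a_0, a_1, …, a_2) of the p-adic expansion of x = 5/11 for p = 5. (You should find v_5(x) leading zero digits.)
(a_0, …, a_2) = (0, 1, 3)

v_5(5/11) = 1, so a_0 = ... = a_0 = 0. Factor out: x = 5^1 · u with u = 1/11 a unit in ℤ_5. Expand u iteratively via a_{v+i} = u_i mod 5, u_{i+1} = (u_i − a_{v+i})/5:
  u_0 = 1/11;  a_1 = 1;  u_1 = (u_0 − 1)/5 = -2/11
  u_1 = -2/11;  a_2 = 3;  u_2 = (u_1 − 3)/5 = -7/11
Digits: (0, 1, 3).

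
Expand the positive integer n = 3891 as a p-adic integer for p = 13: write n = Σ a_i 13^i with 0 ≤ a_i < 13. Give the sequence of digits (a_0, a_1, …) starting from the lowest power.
(a_0, a_1, …) = (4, 0, 10, 1)

Repeated division by 13 gives the digits low-to-high: 3891 = 4 + 10·13^2 + 1·13^3. Digit sequence: (4, 0, 10, 1).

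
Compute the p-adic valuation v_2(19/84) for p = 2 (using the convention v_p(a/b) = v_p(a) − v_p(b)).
v_2(19/84) = -2

Factor powers of 2 from the numerator and denominator of the reduced fraction: 19 = 2^0 · 19 and 84 = 2^2 · 21. Apply v_p(a/b) = v_p(a) − v_p(b): v_2(19/84) = 0 − 2 = -2.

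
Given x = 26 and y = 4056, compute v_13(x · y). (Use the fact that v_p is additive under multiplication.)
v_13(105456) = 3

v_p(x) = 1 (factor: 26 = 13^1 · 2); v_p(y) = 2 (factor: 4056 = 13^2 · 24). Additivity: v_p(xy) = v_p(x) + v_p(y) = 1 + 2 = 3. (Direct check: xy = 105456 = 13^3 · (48).)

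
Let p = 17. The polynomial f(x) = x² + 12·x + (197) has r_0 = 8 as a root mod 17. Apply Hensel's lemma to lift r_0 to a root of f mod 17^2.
r_1 = 212 (mod 289)

Hensel: r_{i+1} = r_i − f(r_i)·(f′(r_i))^{-1} mod 17^{i+2}, f′(x) = 2x + 12. Iterate:
  r_0 = 8 (mod 17)
  r_1 = 212 (mod 289)
Final: r = 212 satisfies f(r) ≡ 0 mod 17^2.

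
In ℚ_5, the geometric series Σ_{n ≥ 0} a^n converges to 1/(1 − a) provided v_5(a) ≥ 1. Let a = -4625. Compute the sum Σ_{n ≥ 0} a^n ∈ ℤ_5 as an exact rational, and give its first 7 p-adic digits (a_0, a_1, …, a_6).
Σ a^n = 1/(1 − a) = 1/4626;  first 7 digits = (1, 0, 0, 3, 2, 3, 3)

v_5(a) = 3 ≥ 1, so the series converges in ℤ_5 to 1/(1 − a) = 1/(1 − (-4625)) = 1/4626. Expand this rational in ℤ_5: compute digits iteratively via d_i = x_i mod 5, x_{i+1} = (x_i − d_i)/5. The first 7 digits are (1, 0, 0, 3, 2, 3, 3).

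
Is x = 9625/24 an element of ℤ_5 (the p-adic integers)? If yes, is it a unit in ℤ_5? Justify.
x ∈ ℤ_5 but not a unit; v_5(x) = 3 > 0

ℤ_5 = {x ∈ ℚ_5 : v_5(x) ≥ 0} and ℤ_5^× = {x ∈ ℤ_5 : v_5(x) = 0}. Here v_5(9625/24) = v_5(num) − v_5(den) = 3; compare against these criteria.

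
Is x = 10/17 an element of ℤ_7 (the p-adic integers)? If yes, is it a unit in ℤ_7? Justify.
x ∈ ℤ_7^× (unit); v_7(x) = 0

ℤ_7 = {x ∈ ℚ_7 : v_7(x) ≥ 0} and ℤ_7^× = {x ∈ ℤ_7 : v_7(x) = 0}. Here v_7(10/17) = v_7(num) − v_7(den) = 0; compare against these criteria.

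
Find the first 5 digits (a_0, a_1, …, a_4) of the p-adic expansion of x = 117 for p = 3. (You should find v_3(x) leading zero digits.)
(a_0, …, a_4) = (0, 0, 1, 1, 1)

v_3(117) = 2, so a_0 = ... = a_1 = 0. Factor out: x = 3^2 · u with u = 13 a unit in ℤ_3. Expand u iteratively via a_{v+i} = u_i mod 3, u_{i+1} = (u_i − a_{v+i})/3:
  u_0 = 13;  a_2 = 1;  u_1 = (u_0 − 1)/3 = 4
  u_1 = 4;  a_3 = 1;  u_2 = (u_1 − 1)/3 = 1
  u_2 = 1;  a_4 = 1;  u_3 = (u_2 − 1)/3 = 0
Digits: (0, 0, 1, 1, 1).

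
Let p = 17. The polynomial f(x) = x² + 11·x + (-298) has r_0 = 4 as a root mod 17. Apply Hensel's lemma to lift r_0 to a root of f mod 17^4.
r_3 = 21509 (mod 83521)

Hensel: r_{i+1} = r_i − f(r_i)·(f′(r_i))^{-1} mod 17^{i+2}, f′(x) = 2x + 11. Iterate:
  r_0 = 4 (mod 17)
  r_1 = 123 (mod 289)
  r_2 = 1857 (mod 4913)
  r_3 = 21509 (mod 83521)
Final: r = 21509 satisfies f(r) ≡ 0 mod 17^4.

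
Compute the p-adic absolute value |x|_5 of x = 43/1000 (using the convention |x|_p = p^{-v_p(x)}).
|43/1000|_5 = 125

Step 1 — compute v_5(x) by factoring powers of 5 out of the numerator and denominator: v_5(43/1000) = -3. Step 2 — apply |x|_p = p^{-v_p(x)} = 5^{3} = 125.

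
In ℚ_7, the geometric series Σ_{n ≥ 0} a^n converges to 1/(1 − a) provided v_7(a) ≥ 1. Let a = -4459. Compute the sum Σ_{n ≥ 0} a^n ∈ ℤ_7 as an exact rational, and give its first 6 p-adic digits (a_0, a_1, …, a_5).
Σ a^n = 1/(1 − a) = 1/4460;  first 6 digits = (1, 0, 0, 1, 5, 6)

v_7(a) = 3 ≥ 1, so the series converges in ℤ_7 to 1/(1 − a) = 1/(1 − (-4459)) = 1/4460. Expand this rational in ℤ_7: compute digits iteratively via d_i = x_i mod 7, x_{i+1} = (x_i − d_i)/7. The first 6 digits are (1, 0, 0, 1, 5, 6).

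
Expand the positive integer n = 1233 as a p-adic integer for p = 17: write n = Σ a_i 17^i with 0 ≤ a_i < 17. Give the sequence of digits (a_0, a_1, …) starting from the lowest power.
(a_0, a_1, …) = (9, 4, 4)

Repeated division by 17 gives the digits low-to-high: 1233 = 9 + 4·17^1 + 4·17^2. Digit sequence: (9, 4, 4).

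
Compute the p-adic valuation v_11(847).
v_11(847) = 2

v_11(n) is the largest exponent k such that 11^k divides n. Factor out: 847 = 11^2 · 7. (Sign doesn't affect v_p.) So v_11(847) = 2.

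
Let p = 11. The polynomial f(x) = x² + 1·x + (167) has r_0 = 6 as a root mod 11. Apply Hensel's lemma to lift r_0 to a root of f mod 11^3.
r_2 = 1172 (mod 1331)

Hensel: r_{i+1} = r_i − f(r_i)·(f′(r_i))^{-1} mod 11^{i+2}, f′(x) = 2x + 1. Iterate:
  r_0 = 6 (mod 11)
  r_1 = 83 (mod 121)
  r_2 = 1172 (mod 1331)
Final: r = 1172 satisfies f(r) ≡ 0 mod 11^3.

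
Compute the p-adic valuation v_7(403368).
v_7(403368) = 5

v_7(n) is the largest exponent k such that 7^k divides n. Factor out: 403368 = 7^5 · 24. (Sign doesn't affect v_p.) So v_7(403368) = 5.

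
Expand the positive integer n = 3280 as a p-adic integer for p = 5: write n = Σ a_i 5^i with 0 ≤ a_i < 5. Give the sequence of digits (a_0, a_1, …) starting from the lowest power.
(a_0, a_1, …) = (0, 1, 1, 1, 0, 1)

Repeated division by 5 gives the digits low-to-high: 3280 = 1·5^1 + 1·5^2 + 1·5^3 + 1·5^5. Digit sequence: (0, 1, 1, 1, 0, 1).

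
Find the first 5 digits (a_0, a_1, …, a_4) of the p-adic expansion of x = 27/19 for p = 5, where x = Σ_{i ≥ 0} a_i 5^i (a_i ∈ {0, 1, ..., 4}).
(a_0, …, a_4) = (3, 1, 0, 1, 4)

v_5(27/19) = 0 (numerator and denominator both coprime to 5), so x ∈ ℤ_5^×. Compute digits iteratively via a_i = x_i mod 5, x_{i+1} = (x_i − a_i)/5, with x_0 = x:
  x_0 = 27/19;  a_0 = 3;  x_1 = (x_0 − 3)/5 = -6/19
  x_1 = -6/19;  a_1 = 1;  x_2 = (x_1 − 1)/5 = -5/19
  x_2 = -5/19;  a_2 = 0;  x_3 = (x_2 − 0)/5 = -1/19
  x_3 = -1/19;  a_3 = 1;  x_4 = (x_3 − 1)/5 = -4/19
  x_4 = -4/19;  a_4 = 4;  x_5 = (x_4 − 4)/5 = -16/19
Digits: (3, 1, 0, 1, 4).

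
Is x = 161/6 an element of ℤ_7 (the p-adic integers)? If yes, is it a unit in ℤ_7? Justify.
x ∈ ℤ_7 but not a unit; v_7(x) = 1 > 0

ℤ_7 = {x ∈ ℚ_7 : v_7(x) ≥ 0} and ℤ_7^× = {x ∈ ℤ_7 : v_7(x) = 0}. Here v_7(161/6) = v_7(num) − v_7(den) = 1; compare against these criteria.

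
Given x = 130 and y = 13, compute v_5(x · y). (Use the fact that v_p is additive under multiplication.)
v_5(1690) = 1

v_p(x) = 1 (factor: 130 = 5^1 · 26); v_p(y) = 0 (factor: 13 = 5^0 · 13). Additivity: v_p(xy) = v_p(x) + v_p(y) = 1 + 0 = 1. (Direct check: xy = 1690 = 5^1 · (338).)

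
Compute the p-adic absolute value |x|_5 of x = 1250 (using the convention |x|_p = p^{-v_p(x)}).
|1250|_5 = 1/625

Step 1 — compute v_5(x) by factoring powers of 5 out of the numerator and denominator: v_5(1250) = 4. Step 2 — apply |x|_p = p^{-v_p(x)} = 5^{-4} = 1/625.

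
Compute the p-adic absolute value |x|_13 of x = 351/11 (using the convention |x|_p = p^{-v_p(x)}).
|351/11|_13 = 1/13

Step 1 — compute v_13(x) by factoring powers of 13 out of the numerator and denominator: v_13(351/11) = 1. Step 2 — apply |x|_p = p^{-v_p(x)} = 13^{-1} = 1/13.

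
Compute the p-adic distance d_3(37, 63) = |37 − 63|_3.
d_3(37, 63) = 1

Step 1 — x − y = 37 − 63 = -26. Step 2 — v_3(-26) = 0 (factor: -26 = −(3^0 · 26); the sign does not affect v_p). Step 3 — |x − y|_3 = 3^{0} = 1.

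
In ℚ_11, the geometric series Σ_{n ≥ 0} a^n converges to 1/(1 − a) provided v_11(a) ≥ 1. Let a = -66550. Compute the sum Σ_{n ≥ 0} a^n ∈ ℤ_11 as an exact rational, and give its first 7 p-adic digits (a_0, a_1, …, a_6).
Σ a^n = 1/(1 − a) = 1/66551;  first 7 digits = (1, 0, 0, 5, 6, 10, 2)

v_11(a) = 3 ≥ 1, so the series converges in ℤ_11 to 1/(1 − a) = 1/(1 − (-66550)) = 1/66551. Expand this rational in ℤ_11: compute digits iteratively via d_i = x_i mod 11, x_{i+1} = (x_i − d_i)/11. The first 7 digits are (1, 0, 0, 5, 6, 10, 2).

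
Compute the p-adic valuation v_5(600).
v_5(600) = 2

v_5(n) is the largest exponent k such that 5^k divides n. Factor out: 600 = 5^2 · 24. (Sign doesn't affect v_p.) So v_5(600) = 2.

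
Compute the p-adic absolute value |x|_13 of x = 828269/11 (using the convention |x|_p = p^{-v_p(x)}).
|828269/11|_13 = 1/28561

Step 1 — compute v_13(x) by factoring powers of 13 out of the numerator and denominator: v_13(828269/11) = 4. Step 2 — apply |x|_p = p^{-v_p(x)} = 13^{-4} = 1/28561.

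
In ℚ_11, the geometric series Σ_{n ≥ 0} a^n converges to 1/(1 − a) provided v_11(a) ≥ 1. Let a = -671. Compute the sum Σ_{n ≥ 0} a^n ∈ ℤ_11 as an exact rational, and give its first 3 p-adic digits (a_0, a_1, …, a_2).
Σ a^n = 1/(1 − a) = 1/672;  first 3 digits = (1, 5, 8)

v_11(a) = 1 ≥ 1, so the series converges in ℤ_11 to 1/(1 − a) = 1/(1 − (-671)) = 1/672. Expand this rational in ℤ_11: compute digits iteratively via d_i = x_i mod 11, x_{i+1} = (x_i − d_i)/11. The first 3 digits are (1, 5, 8).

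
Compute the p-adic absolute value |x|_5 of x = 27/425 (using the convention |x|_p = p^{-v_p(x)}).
|27/425|_5 = 25

Step 1 — compute v_5(x) by factoring powers of 5 out of the numerator and denominator: v_5(27/425) = -2. Step 2 — apply |x|_p = p^{-v_p(x)} = 5^{2} = 25.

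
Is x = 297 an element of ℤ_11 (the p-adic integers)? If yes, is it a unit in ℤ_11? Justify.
x ∈ ℤ_11 but not a unit; v_11(x) = 1 > 0

ℤ_11 = {x ∈ ℚ_11 : v_11(x) ≥ 0} and ℤ_11^× = {x ∈ ℤ_11 : v_11(x) = 0}. Here v_11(297) = v_11(num) − v_11(den) = 1; compare against these criteria.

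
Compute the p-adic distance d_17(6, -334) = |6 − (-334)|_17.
d_17(6, -334) = 1/17

Step 1 — x − y = 6 − (-334) = 340. Step 2 — v_17(340) = 1 (factor: 340 = (17^1 · 20); the sign does not affect v_p). Step 3 — |x − y|_17 = 17^{-1} = 1/17.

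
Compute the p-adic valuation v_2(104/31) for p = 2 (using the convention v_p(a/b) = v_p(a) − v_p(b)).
v_2(104/31) = 3

Factor powers of 2 from the numerator and denominator of the reduced fraction: 104 = 2^3 · 13 and 31 = 2^0 · 31. Apply v_p(a/b) = v_p(a) − v_p(b): v_2(104/31) = 3 − 0 = 3.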